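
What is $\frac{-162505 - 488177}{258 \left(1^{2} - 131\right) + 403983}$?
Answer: $- \frac{216894}{123481} \approx -1.7565$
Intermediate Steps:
$\frac{-162505 - 488177}{258 \left(1^{2} - 131\right) + 403983} = - \frac{650682}{258 \left(1 - 131\right) + 403983} = - \frac{650682}{258 \left(-130\right) + 403983} = - \frac{650682}{-33540 + 403983} = - \frac{650682}{370443} = \left(-650682\right) \frac{1}{370443} = - \frac{216894}{123481}$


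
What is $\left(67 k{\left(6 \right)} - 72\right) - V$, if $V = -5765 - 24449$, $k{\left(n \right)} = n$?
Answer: $30544$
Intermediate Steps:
$V = -30214$ ($V = -5765 - 24449 = -30214$)
$\left(67 k{\left(6 \right)} - 72\right) - V = \left(67 \cdot 6 - 72\right) - -30214 = \left(402 - 72\right) + 30214 = 330 + 30214 = 30544$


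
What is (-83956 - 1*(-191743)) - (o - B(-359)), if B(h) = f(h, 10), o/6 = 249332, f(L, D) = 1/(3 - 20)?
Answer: -23599486/17 ≈ -1.3882e+6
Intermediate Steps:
f(L, D) = -1/17 (f(L, D) = 1/(-17) = -1/17)
o = 1495992 (o = 6*249332 = 1495992)
B(h) = -1/17
(-83956 - 1*(-191743)) - (o - B(-359)) = (-83956 - 1*(-191743)) - (1495992 - 1*(-1/17)) = (-83956 + 191743) - (1495992 + 1/17) = 107787 - 1*25431865/17 = 107787 - 25431865/17 = -23599486/17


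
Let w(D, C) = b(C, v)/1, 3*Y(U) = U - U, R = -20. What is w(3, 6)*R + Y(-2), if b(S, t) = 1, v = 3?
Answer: -20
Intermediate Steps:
Y(U) = 0 (Y(U) = (U - U)/3 = (⅓)*0 = 0)
w(D, C) = 1 (w(D, C) = 1/1 = 1*1 = 1)
w(3, 6)*R + Y(-2) = 1*(-20) + 0 = -20 + 0 = -20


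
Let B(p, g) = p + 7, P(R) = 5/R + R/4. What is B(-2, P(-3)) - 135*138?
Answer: -18625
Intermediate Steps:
P(R) = 5/R + R/4 (P(R) = 5/R + R*(¼) = 5/R + R/4)
B(p, g) = 7 + p
B(-2, P(-3)) - 135*138 = (7 - 2) - 135*138 = 5 - 18630 = -18625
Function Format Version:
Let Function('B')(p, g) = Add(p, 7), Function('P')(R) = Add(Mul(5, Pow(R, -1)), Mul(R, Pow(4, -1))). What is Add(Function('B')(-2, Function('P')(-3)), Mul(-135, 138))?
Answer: -18625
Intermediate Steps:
Function('P')(R) = Add(Mul(5, Pow(R, -1)), Mul(Rational(1, 4), R)) (Function('P')(R) = Add(Mul(5, Pow(R, -1)), Mul(R, Rational(1, 4))) = Add(Mul(5, Pow(R, -1)), Mul(Rational(1, 4), R)))
Function('B')(p, g) = Add(7, p)
Add(Function('B')(-2, Function('P')(-3)), Mul(-135, 138)) = Add(Add(7, -2), Mul(-135, 138)) = Add(5, -18630) = -18625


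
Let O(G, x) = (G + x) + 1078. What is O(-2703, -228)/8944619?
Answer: -1853/8944619 ≈ -0.00020716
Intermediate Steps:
O(G, x) = 1078 + G + x
O(-2703, -228)/8944619 = (1078 - 2703 - 228)/8944619 = -1853*1/8944619 = -1853/8944619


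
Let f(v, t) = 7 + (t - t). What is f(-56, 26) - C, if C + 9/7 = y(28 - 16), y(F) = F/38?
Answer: 1060/133 ≈ 7.9699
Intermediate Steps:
y(F) = F/38 (y(F) = F*(1/38) = F/38)
C = -129/133 (C = -9/7 + (28 - 16)/38 = -9/7 + (1/38)*12 = -9/7 + 6/19 = -129/133 ≈ -0.96992)
f(v, t) = 7 (f(v, t) = 7 + 0 = 7)
f(-56, 26) - C = 7 - 1*(-129/133) = 7 + 129/133 = 1060/133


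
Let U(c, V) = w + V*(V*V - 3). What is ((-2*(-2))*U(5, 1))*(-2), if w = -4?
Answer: 48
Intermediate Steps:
U(c, V) = -4 + V*(-3 + V²) (U(c, V) = -4 + V*(V*V - 3) = -4 + V*(V² - 3) = -4 + V*(-3 + V²))
((-2*(-2))*U(5, 1))*(-2) = ((-2*(-2))*(-4 + 1³ - 3*1))*(-2) = (4*(-4 + 1 - 3))*(-2) = (4*(-6))*(-2) = -24*(-2) = 48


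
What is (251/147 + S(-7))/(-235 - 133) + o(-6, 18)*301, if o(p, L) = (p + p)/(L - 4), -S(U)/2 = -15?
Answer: -13961429/54096 ≈ -258.09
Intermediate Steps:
S(U) = 30 (S(U) = -2*(-15) = 30)
o(p, L) = 2*p/(-4 + L) (o(p, L) = (2*p)/(-4 + L) = 2*p/(-4 + L))
(251/147 + S(-7))/(-235 - 133) + o(-6, 18)*301 = (251/147 + 30)/(-235 - 133) + (2*(-6)/(-4 + 18))*301 = (251*(1/147) + 30)/(-368) + (2*(-6)/14)*301 = (251/147 + 30)*(-1/368) + (2*(-6)*(1/14))*301 = (4661/147)*(-1/368) - 6/7*301 = -4661/54096 - 258 = -13961429/54096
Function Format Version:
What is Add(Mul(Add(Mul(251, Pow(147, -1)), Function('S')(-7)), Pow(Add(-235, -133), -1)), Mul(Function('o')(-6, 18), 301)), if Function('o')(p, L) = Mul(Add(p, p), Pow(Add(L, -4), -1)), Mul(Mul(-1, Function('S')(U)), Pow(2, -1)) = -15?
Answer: Rational(-13961429, 54096) ≈ -258.09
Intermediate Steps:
Function('S')(U) = 30 (Function('S')(U) = Mul(-2, -15) = 30)
Function('o')(p, L) = Mul(2, p, Pow(Add(-4, L), -1)) (Function('o')(p, L) = Mul(Mul(2, p), Pow(Add(-4, L), -1)) = Mul(2, p, Pow(Add(-4, L), -1)))
Add(Mul(Add(Mul(251, Pow(147, -1)), Function('S')(-7)), Pow(Add(-235, -133), -1)), Mul(Function('o')(-6, 18), 301)) = Add(Mul(Add(Mul(251, Pow(147, -1)), 30), Pow(Add(-235, -133), -1)), Mul(Mul(2, -6, Pow(Add(-4, 18), -1)), 301)) = Add(Mul(Add(Mul(251, Rational(1, 147)), 30), Pow(-368, -1)), Mul(Mul(2, -6, Pow(14, -1)), 301)) = Add(Mul(Add(Rational(251, 147), 30), Rational(-1, 368)), Mul(Mul(2, -6, Rational(1, 14)), 301)) = Add(Mul(Rational(4661, 147), Rational(-1, 368)), Mul(Rational(-6, 7), 301)) = Add(Rational(-4661, 54096), -258) = Rational(-13961429, 54096)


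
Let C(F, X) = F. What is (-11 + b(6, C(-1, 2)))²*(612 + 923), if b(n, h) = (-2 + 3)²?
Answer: 153500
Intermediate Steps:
b(n, h) = 1 (b(n, h) = 1² = 1)
(-11 + b(6, C(-1, 2)))²*(612 + 923) = (-11 + 1)²*(612 + 923) = (-10)²*1535 = 100*1535 = 153500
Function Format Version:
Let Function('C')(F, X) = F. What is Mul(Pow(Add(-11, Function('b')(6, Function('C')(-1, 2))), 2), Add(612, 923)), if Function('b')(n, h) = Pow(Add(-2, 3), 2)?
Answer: 153500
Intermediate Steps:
Function('b')(n, h) = 1 (Function('b')(n, h) = Pow(1, 2) = 1)
Mul(Pow(Add(-11, Function('b')(6, Function('C')(-1, 2))), 2), Add(612, 923)) = Mul(Pow(Add(-11, 1), 2), Add(612, 923)) = Mul(Pow(-10, 2), 1535) = Mul(100, 1535) = 153500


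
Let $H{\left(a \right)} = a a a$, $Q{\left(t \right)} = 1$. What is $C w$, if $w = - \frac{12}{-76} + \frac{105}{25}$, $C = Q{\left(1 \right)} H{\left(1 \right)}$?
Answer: $\frac{414}{95} \approx 4.3579$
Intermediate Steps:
$H{\left(a \right)} = a^{3}$ ($H{\left(a \right)} = a^{2} a = a^{3}$)
$C = 1$ ($C = 1 \cdot 1^{3} = 1 \cdot 1 = 1$)
$w = \frac{414}{95}$ ($w = \left(-12\right) \left(- \frac{1}{76}\right) + 105 \cdot \frac{1}{25} = \frac{3}{19} + \frac{21}{5} = \frac{414}{95} \approx 4.3579$)
$C w = 1 \cdot \frac{414}{95} = \frac{414}{95}$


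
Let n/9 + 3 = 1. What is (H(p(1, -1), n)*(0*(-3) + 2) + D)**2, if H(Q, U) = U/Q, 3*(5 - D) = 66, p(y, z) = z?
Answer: 361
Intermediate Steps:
n = -18 (n = -27 + 9*1 = -27 + 9 = -18)
D = -17 (D = 5 - 1/3*66 = 5 - 22 = -17)
(H(p(1, -1), n)*(0*(-3) + 2) + D)**2 = ((-18/(-1))*(0*(-3) + 2) - 17)**2 = ((-18*(-1))*(0 + 2) - 17)**2 = (18*2 - 17)**2 = (36 - 17)**2 = 19**2 = 361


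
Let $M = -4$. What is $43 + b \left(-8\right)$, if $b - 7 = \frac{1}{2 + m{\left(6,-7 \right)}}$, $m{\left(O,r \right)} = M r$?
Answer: $- \frac{199}{15} \approx -13.267$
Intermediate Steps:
$m{\left(O,r \right)} = - 4 r$
$b = \frac{211}{30}$ ($b = 7 + \frac{1}{2 - -28} = 7 + \frac{1}{2 + 28} = 7 + \frac{1}{30} = \frac{211}{30} \approx 7.0333$)
$43 + b \left(-8\right) = 43 + \frac{211}{30} \left(-8\right) = 43 - \frac{844}{15} = - \frac{199}{15}$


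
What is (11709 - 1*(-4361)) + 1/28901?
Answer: 464439071/28901 ≈ 16070.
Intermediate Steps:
(11709 - 1*(-4361)) + 1/28901 = (11709 + 4361) + 1/28901 = 16070 + 1/28901 = 464439071/28901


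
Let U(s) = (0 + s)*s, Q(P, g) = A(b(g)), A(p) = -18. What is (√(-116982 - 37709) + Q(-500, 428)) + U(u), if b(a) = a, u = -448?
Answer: 200686 + I*√154691 ≈ 2.0069e+5 + 393.31*I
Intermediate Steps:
Q(P, g) = -18
U(s) = s² (U(s) = s*s = s²)
(√(-116982 - 37709) + Q(-500, 428)) + U(u) = (√(-116982 - 37709) - 18) + (-448)² = (√(-154691) - 18) + 200704 = (I*√154691 - 18) + 200704 = (-18 + I*√154691) + 200704 = 200686 + I*√154691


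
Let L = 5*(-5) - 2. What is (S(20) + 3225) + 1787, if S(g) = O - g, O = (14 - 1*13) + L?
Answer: 4966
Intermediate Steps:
L = -27 (L = -25 - 2 = -27)
O = -26 (O = (14 - 1*13) - 27 = (14 - 13) - 27 = 1 - 27 = -26)
S(g) = -26 - g
(S(20) + 3225) + 1787 = ((-26 - 1*20) + 3225) + 1787 = ((-26 - 20) + 3225) + 1787 = (-46 + 3225) + 1787 = 3179 + 1787 = 4966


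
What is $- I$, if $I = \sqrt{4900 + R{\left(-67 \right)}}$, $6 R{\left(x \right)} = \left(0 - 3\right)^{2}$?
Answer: $- \frac{\sqrt{19606}}{2} \approx -70.011$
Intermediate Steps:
$R{\left(x \right)} = \frac{3}{2}$ ($R{\left(x \right)} = \frac{\left(0 - 3\right)^{2}}{6} = \frac{\left(-3\right)^{2}}{6} = \frac{1}{6} \cdot 9 = \frac{3}{2}$)
$I = \frac{\sqrt{19606}}{2}$ ($I = \sqrt{4900 + \frac{3}{2}} = \sqrt{\frac{9803}{2}} = \frac{\sqrt{19606}}{2} \approx 70.011$)
$- I = - \frac{\sqrt{19606}}{2}$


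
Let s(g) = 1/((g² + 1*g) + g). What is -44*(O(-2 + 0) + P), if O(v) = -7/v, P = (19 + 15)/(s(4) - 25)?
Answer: -56342/599 ≈ -94.060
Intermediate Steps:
s(g) = 1/(g² + 2*g) (s(g) = 1/((g² + g) + g) = 1/((g + g²) + g) = 1/(g² + 2*g))
P = -816/599 (P = (19 + 15)/(1/(4*(2 + 4)) - 25) = 34/((¼)/6 - 25) = 34/((¼)*(⅙) - 25) = 34/(1/24 - 25) = 34/(-599/24) = 34*(-24/599) = -816/599 ≈ -1.3623)
-44*(O(-2 + 0) + P) = -44*(-7/(-2 + 0) - 816/599) = -44*(-7/(-2) - 816/599) = -44*(-7*(-½) - 816/599) = -44*(7/2 - 816/599) = -44*2561/1198 = -56342/599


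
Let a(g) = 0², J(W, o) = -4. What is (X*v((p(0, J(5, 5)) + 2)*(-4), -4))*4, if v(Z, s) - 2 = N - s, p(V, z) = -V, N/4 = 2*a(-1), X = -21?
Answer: -504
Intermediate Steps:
a(g) = 0
N = 0 (N = 4*(2*0) = 4*0 = 0)
v(Z, s) = 2 - s (v(Z, s) = 2 + (0 - s) = 2 - s)
(X*v((p(0, J(5, 5)) + 2)*(-4), -4))*4 = -21*(2 - 1*(-4))*4 = -21*(2 + 4)*4 = -21*6*4 = -126*4 = -504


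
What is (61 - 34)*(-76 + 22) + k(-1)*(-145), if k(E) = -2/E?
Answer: -1748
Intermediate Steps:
(61 - 34)*(-76 + 22) + k(-1)*(-145) = (61 - 34)*(-76 + 22) - 2/(-1)*(-145) = 27*(-54) - 2*(-1)*(-145) = -1458 + 2*(-145) = -1458 - 290 = -1748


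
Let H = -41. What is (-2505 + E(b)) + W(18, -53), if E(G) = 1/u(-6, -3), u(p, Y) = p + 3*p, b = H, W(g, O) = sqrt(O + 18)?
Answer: -60121/24 + I*sqrt(35) ≈ -2505.0 + 5.9161*I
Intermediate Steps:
W(g, O) = sqrt(18 + O)
b = -41
u(p, Y) = 4*p
E(G) = -1/24 (E(G) = 1/(4*(-6)) = 1/(-24) = -1/24)
(-2505 + E(b)) + W(18, -53) = (-2505 - 1/24) + sqrt(18 - 53) = -60121/24 + sqrt(-35) = -60121/24 + I*sqrt(35)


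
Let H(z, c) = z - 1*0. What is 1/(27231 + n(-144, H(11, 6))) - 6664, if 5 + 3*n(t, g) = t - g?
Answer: -543335909/81533 ≈ -6664.0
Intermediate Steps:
H(z, c) = z (H(z, c) = z + 0 = z)
n(t, g) = -5/3 - g/3 + t/3 (n(t, g) = -5/3 + (t - g)/3 = -5/3 + (-g/3 + t/3) = -5/3 - g/3 + t/3)
1/(27231 + n(-144, H(11, 6))) - 6664 = 1/(27231 + (-5/3 - ⅓*11 + (⅓)*(-144))) - 6664 = 1/(27231 + (-5/3 - 11/3 - 48)) - 6664 = 1/(27231 - 160/3) - 6664 = 1/(81533/3) - 6664 = 3/81533 - 6664 = -543335909/81533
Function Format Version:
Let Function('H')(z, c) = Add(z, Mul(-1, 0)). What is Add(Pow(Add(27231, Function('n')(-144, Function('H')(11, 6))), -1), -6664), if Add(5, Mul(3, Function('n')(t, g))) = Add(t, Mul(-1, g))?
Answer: Rational(-543335909, 81533) ≈ -6664.0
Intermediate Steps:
Function('H')(z, c) = z (Function('H')(z, c) = Add(z, 0) = z)
Function('n')(t, g) = Add(Rational(-5, 3), Mul(Rational(-1, 3), g), Mul(Rational(1, 3), t)) (Function('n')(t, g) = Add(Rational(-5, 3), Mul(Rational(1, 3), Add(t, Mul(-1, g)))) = Add(Rational(-5, 3), Add(Mul(Rational(-1, 3), g), Mul(Rational(1, 3), t))) = Add(Rational(-5, 3), Mul(Rational(-1, 3), g), Mul(Rational(1, 3), t)))
Add(Pow(Add(27231, Function('n')(-144, Function('H')(11, 6))), -1), -6664) = Add(Pow(Add(27231, Add(Rational(-5, 3), Mul(Rational(-1, 3), 11), Mul(Rational(1, 3), -144))), -1), -6664) = Add(Pow(Add(27231, Add(Rational(-5, 3), Rational(-11, 3), -48)), -1), -6664) = Add(Pow(Add(27231, Rational(-160, 3)), -1), -6664) = Add(Pow(Rational(81533, 3), -1), -6664) = Add(Rational(3, 81533), -6664) = Rational(-543335909, 81533)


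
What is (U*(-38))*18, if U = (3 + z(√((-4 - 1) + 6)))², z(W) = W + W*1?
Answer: -17100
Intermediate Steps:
z(W) = 2*W (z(W) = W + W = 2*W)
U = 25 (U = (3 + 2*√((-4 - 1) + 6))² = (3 + 2*√(-5 + 6))² = (3 + 2*√1)² = (3 + 2*1)² = (3 + 2)² = 5² = 25)
(U*(-38))*18 = (25*(-38))*18 = -950*18 = -17100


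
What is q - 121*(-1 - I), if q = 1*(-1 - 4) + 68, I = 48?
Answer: 5992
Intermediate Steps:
q = 63 (q = 1*(-5) + 68 = -5 + 68 = 63)
q - 121*(-1 - I) = 63 - 121*(-1 - 1*48) = 63 - 121*(-1 - 48) = 63 - 121*(-49) = 63 + 5929 = 5992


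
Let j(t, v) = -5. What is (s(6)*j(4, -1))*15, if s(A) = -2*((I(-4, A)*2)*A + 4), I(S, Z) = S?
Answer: -6600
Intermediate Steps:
s(A) = -8 + 16*A (s(A) = -2*((-4*2)*A + 4) = -2*(-8*A + 4) = -2*(4 - 8*A) = -8 + 16*A)
(s(6)*j(4, -1))*15 = ((-8 + 16*6)*(-5))*15 = ((-8 + 96)*(-5))*15 = (88*(-5))*15 = -440*15 = -6600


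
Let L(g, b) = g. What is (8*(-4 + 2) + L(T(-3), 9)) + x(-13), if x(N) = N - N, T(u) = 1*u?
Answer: -19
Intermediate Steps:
T(u) = u
x(N) = 0
(8*(-4 + 2) + L(T(-3), 9)) + x(-13) = (8*(-4 + 2) - 3) + 0 = (8*(-2) - 3) + 0 = (-16 - 3) + 0 = -19 + 0 = -19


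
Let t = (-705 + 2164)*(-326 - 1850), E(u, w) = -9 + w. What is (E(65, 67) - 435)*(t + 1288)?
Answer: 1196407992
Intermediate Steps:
t = -3174784 (t = 1459*(-2176) = -3174784)
(E(65, 67) - 435)*(t + 1288) = ((-9 + 67) - 435)*(-3174784 + 1288) = (58 - 435)*(-3173496) = -377*(-3173496) = 1196407992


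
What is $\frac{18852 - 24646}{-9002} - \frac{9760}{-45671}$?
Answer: $\frac{176238647}{205565171} \approx 0.85734$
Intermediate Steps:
$\frac{18852 - 24646}{-9002} - \frac{9760}{-45671} = \left(18852 - 24646\right) \left(- \frac{1}{9002}\right) - - \frac{9760}{45671} = \left(-5794\right) \left(- \frac{1}{9002}\right) + \frac{9760}{45671} = \frac{2897}{4501} + \frac{9760}{45671} = \frac{176238647}{205565171}$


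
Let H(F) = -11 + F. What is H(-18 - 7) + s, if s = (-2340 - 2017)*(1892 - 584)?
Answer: -5698992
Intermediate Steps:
s = -5698956 (s = -4357*1308 = -5698956)
H(-18 - 7) + s = (-11 + (-18 - 7)) - 5698956 = (-11 - 25) - 5698956 = -36 - 5698956 = -5698992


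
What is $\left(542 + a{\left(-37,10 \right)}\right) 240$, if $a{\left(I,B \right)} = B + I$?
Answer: $123600$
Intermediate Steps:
$\left(542 + a{\left(-37,10 \right)}\right) 240 = \left(542 + \left(10 - 37\right)\right) 240 = \left(542 - 27\right) 240 = 515 \cdot 240 = 123600$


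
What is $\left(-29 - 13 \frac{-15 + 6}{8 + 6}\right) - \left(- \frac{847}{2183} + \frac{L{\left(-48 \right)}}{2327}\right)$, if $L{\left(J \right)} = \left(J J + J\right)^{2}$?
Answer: $- \frac{156986879715}{71117774} \approx -2207.4$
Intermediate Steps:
$L{\left(J \right)} = \left(J + J^{2}\right)^{2}$ ($L{\left(J \right)} = \left(J^{2} + J\right)^{2} = \left(J + J^{2}\right)^{2}$)
$\left(-29 - 13 \frac{-15 + 6}{8 + 6}\right) - \left(- \frac{847}{2183} + \frac{L{\left(-48 \right)}}{2327}\right) = \left(-29 - 13 \frac{-15 + 6}{8 + 6}\right) - \left(- \frac{847}{2183} + \frac{\left(-48\right)^{2} \left(1 - 48\right)^{2}}{2327}\right) = \left(-29 - 13 \left(- \frac{9}{14}\right)\right) - \left(\left(-847\right) \frac{1}{2183} + 2304 \left(-47\right)^{2} \cdot \frac{1}{2327}\right) = \left(-29 - 13 \left(\left(-9\right) \frac{1}{14}\right)\right) - \left(- \frac{847}{2183} + 2304 \cdot 2209 \cdot \frac{1}{2327}\right) = \left(-29 - - \frac{117}{14}\right) - \left(- \frac{847}{2183} + 5089536 \cdot \frac{1}{2327}\right) = \left(-29 + \frac{117}{14}\right) - \left(- \frac{847}{2183} + \frac{5089536}{2327}\right) = - \frac{289}{14} - \frac{11108486119}{5079841} = - \frac{156986879715}{71117774}$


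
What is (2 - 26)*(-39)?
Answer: 936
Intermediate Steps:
(2 - 26)*(-39) = -24*(-39) = 936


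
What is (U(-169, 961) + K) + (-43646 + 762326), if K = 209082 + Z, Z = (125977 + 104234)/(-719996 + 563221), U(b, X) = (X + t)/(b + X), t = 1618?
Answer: 115196532935213/124165800 ≈ 9.2776e+5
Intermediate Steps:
U(b, X) = (1618 + X)/(X + b) (U(b, X) = (X + 1618)/(b + X) = (1618 + X)/(X + b))
Z = -230211/156775 (Z = 230211/(-156775) = 230211*(-1/156775) = -230211/156775 ≈ -1.4684)
K = 32778600339/156775 (K = 209082 - 230211/156775 = 32778600339/156775 ≈ 2.0908e+5)
(U(-169, 961) + K) + (-43646 + 762326) = ((1618 + 961)/(961 - 169) + 32778600339/156775) + (-43646 + 762326) = (2579/792 + 32778600339/156775) + 718680 = 25961055791213/124165800 + 718680 = 115196532935213/124165800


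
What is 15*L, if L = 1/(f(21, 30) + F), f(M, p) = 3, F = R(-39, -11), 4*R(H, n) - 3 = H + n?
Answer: -12/7 ≈ -1.7143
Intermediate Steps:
R(H, n) = 3/4 + H/4 + n/4 (R(H, n) = 3/4 + (H + n)/4 = 3/4 + (H/4 + n/4) = 3/4 + H/4 + n/4)
F = -47/4 (F = 3/4 + (1/4)*(-39) + (1/4)*(-11) = 3/4 - 39/4 - 11/4 = -47/4 ≈ -11.750)
L = -4/35 (L = 1/(3 - 47/4) = 1/(-35/4) = -4/35 ≈ -0.11429)
15*L = 15*(-4/35) = -12/7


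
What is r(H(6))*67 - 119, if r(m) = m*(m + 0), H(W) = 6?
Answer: 2293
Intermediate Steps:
r(m) = m² (r(m) = m*m = m²)
r(H(6))*67 - 119 = 6²*67 - 119 = 36*67 - 119 = 2412 - 119 = 2293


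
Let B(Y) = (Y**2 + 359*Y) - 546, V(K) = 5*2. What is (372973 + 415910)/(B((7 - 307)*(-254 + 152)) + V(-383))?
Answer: 788883/947344864 ≈ 0.00083273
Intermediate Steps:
V(K) = 10
B(Y) = -546 + Y**2 + 359*Y
(372973 + 415910)/(B((7 - 307)*(-254 + 152)) + V(-383)) = (372973 + 415910)/((-546 + ((7 - 307)*(-254 + 152))**2 + 359*((7 - 307)*(-254 + 152))) + 10) = 788883/((-546 + (-300*(-102))**2 + 359*(-300*(-102))) + 10) = 788883/((-546 + 30600**2 + 359*30600) + 10) = 788883/((-546 + 936360000 + 10985400) + 10) = 788883/(947344854 + 10) = 788883/947344864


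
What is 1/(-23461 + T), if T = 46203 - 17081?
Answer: 1/5661 ≈ 0.00017665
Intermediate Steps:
T = 29122
1/(-23461 + T) = 1/(-23461 + 29122) = 1/5661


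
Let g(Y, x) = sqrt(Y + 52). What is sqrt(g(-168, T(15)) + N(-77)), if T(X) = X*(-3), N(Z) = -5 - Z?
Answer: sqrt(72 + 2*I*sqrt(29)) ≈ 8.5089 + 0.63289*I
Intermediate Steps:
T(X) = -3*X
g(Y, x) = sqrt(52 + Y)
sqrt(g(-168, T(15)) + N(-77)) = sqrt(sqrt(52 - 168) + (-5 - 1*(-77))) = sqrt(sqrt(-116) + (-5 + 77)) = sqrt(2*I*sqrt(29) + 72) = sqrt(72 + 2*I*sqrt(29))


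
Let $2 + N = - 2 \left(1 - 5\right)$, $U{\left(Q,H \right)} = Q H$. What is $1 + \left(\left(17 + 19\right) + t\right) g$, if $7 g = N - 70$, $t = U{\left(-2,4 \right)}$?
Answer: $-255$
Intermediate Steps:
$U{\left(Q,H \right)} = H Q$
$t = -8$ ($t = 4 \left(-2\right) = -8$)
$N = 6$ ($N = -2 - 2 \left(1 - 5\right) = -2 - -8 = -2 + 8 = 6$)
$g = - \frac{64}{7}$ ($g = \frac{6 - 70}{7} = \frac{1}{7} \left(-64\right) = - \frac{64}{7} \approx -9.1429$)
$1 + \left(\left(17 + 19\right) + t\right) g = 1 + \left(\left(17 + 19\right) - 8\right) \left(- \frac{64}{7}\right) = 1 + \left(36 - 8\right) \left(- \frac{64}{7}\right) = 1 + 28 \left(- \frac{64}{7}\right) = 1 - 256 = -255$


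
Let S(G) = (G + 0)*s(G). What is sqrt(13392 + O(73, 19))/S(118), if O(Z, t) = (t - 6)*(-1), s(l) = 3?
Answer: sqrt(13379)/354 ≈ 0.32674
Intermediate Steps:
S(G) = 3*G (S(G) = (G + 0)*3 = G*3 = 3*G)
O(Z, t) = 6 - t (O(Z, t) = (-6 + t)*(-1) = 6 - t)
sqrt(13392 + O(73, 19))/S(118) = sqrt(13392 + (6 - 1*19))/((3*118)) = sqrt(13392 + (6 - 19))/354 = sqrt(13392 - 13)*(1/354) = sqrt(13379)*(1/354) = sqrt(13379)/354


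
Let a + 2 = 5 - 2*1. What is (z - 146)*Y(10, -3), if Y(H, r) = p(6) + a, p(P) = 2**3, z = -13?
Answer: -1431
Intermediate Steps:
a = 1 (a = -2 + (5 - 2*1) = -2 + (5 - 2) = -2 + 3 = 1)
p(P) = 8
Y(H, r) = 9 (Y(H, r) = 8 + 1 = 9)
(z - 146)*Y(10, -3) = (-13 - 146)*9 = -159*9 = -1431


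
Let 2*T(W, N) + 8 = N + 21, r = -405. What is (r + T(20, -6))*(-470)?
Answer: 188705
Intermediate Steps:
T(W, N) = 13/2 + N/2 (T(W, N) = -4 + (N + 21)/2 = -4 + (21 + N)/2 = -4 + (21/2 + N/2) = 13/2 + N/2)
(r + T(20, -6))*(-470) = (-405 + (13/2 + (1/2)*(-6)))*(-470) = (-405 + (13/2 - 3))*(-470) = (-405 + 7/2)*(-470) = -803/2*(-470) = 188705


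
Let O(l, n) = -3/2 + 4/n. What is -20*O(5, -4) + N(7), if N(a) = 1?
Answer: 51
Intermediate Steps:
O(l, n) = -3/2 + 4/n (O(l, n) = -3*½ + 4/n = -3/2 + 4/n)
-20*O(5, -4) + N(7) = -20*(-3/2 + 4/(-4)) + 1 = -20*(-3/2 + 4*(-¼)) + 1 = -20*(-3/2 - 1) + 1 = -20*(-5/2) + 1 = 50 + 1 = 51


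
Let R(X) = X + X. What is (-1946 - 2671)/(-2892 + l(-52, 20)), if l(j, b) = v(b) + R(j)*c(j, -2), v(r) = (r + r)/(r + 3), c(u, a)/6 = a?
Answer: 5589/1988 ≈ 2.8114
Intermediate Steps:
c(u, a) = 6*a
R(X) = 2*X
v(r) = 2*r/(3 + r) (v(r) = (2*r)/(3 + r) = 2*r/(3 + r))
l(j, b) = -24*j + 2*b/(3 + b) (l(j, b) = 2*b/(3 + b) + (2*j)*(6*(-2)) = 2*b/(3 + b) + (2*j)*(-12) = 2*b/(3 + b) - 24*j = -24*j + 2*b/(3 + b))
(-1946 - 2671)/(-2892 + l(-52, 20)) = (-1946 - 2671)/(-2892 + 2*(20 - 12*(-52)*(3 + 20))/(3 + 20)) = -4617/(-2892 + 2*(20 - 12*(-52)*23)/23) = -4617/(-2892 + 2*(1/23)*(20 + 14352)) = -4617/(-2892 + 2*(1/23)*14372) = -4617/(-2892 + 28744/23) = -4617/(-37772/23) = -4617*(-23/37772) = 5589/1988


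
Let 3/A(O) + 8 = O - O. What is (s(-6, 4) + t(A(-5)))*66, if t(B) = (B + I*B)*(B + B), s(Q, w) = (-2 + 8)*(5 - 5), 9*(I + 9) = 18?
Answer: -891/8 ≈ -111.38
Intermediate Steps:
A(O) = -3/8 (A(O) = 3/(-8 + (O - O)) = 3/(-8 + 0) = 3/(-8) = 3*(-1/8) = -3/8)
I = -7 (I = -9 + (1/9)*18 = -9 + 2 = -7)
s(Q, w) = 0 (s(Q, w) = 6*0 = 0)
t(B) = -12*B**2 (t(B) = (B - 7*B)*(B + B) = (-6*B)*(2*B) = -12*B**2)
(s(-6, 4) + t(A(-5)))*66 = (0 - 12*(-3/8)**2)*66 = (0 - 12*9/64)*66 = (0 - 27/16)*66 = -27/16*66 = -891/8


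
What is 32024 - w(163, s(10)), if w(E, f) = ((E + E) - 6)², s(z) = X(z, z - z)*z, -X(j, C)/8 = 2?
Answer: -70376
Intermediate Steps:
X(j, C) = -16 (X(j, C) = -8*2 = -16)
s(z) = -16*z
w(E, f) = (-6 + 2*E)² (w(E, f) = (2*E - 6)² = (-6 + 2*E)²)
32024 - w(163, s(10)) = 32024 - 4*(-3 + 163)² = 32024 - 4*160² = 32024 - 4*25600 = 32024 - 1*102400 = 32024 - 102400 = -70376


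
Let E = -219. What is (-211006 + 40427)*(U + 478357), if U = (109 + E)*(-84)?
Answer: -83173808663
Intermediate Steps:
U = 9240 (U = (109 - 219)*(-84) = -110*(-84) = 9240)
(-211006 + 40427)*(U + 478357) = (-211006 + 40427)*(9240 + 478357) = -170579*487597 = -83173808663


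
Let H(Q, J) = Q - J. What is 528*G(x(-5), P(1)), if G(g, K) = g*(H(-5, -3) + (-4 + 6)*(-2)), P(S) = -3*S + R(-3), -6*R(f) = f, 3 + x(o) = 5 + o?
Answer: 9504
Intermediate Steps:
x(o) = 2 + o (x(o) = -3 + (5 + o) = 2 + o)
R(f) = -f/6
P(S) = 1/2 - 3*S (P(S) = -3*S - 1/6*(-3) = -3*S + 1/2 = 1/2 - 3*S)
G(g, K) = -6*g (G(g, K) = g*((-5 - 1*(-3)) + (-4 + 6)*(-2)) = g*((-5 + 3) + 2*(-2)) = g*(-2 - 4) = g*(-6) = -6*g)
528*G(x(-5), P(1)) = 528*(-6*(2 - 5)) = 528*(-6*(-3)) = 528*18 = 9504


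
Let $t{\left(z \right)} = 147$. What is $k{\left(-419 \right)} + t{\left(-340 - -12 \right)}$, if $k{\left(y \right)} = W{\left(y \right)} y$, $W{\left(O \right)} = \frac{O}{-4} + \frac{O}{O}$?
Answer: $- \frac{176649}{4} \approx -44162.0$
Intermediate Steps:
$W{\left(O \right)} = 1 - \frac{O}{4}$ ($W{\left(O \right)} = O \left(- \frac{1}{4}\right) + 1 = - \frac{O}{4} + 1 = 1 - \frac{O}{4}$)
$k{\left(y \right)} = y \left(1 - \frac{y}{4}\right)$ ($k{\left(y \right)} = \left(1 - \frac{y}{4}\right) y = y \left(1 - \frac{y}{4}\right)$)
$k{\left(-419 \right)} + t{\left(-340 - -12 \right)} = \frac{1}{4} \left(-419\right) \left(4 - -419\right) + 147 = \frac{1}{4} \left(-419\right) \left(4 + 419\right) + 147 = \frac{1}{4} \left(-419\right) 423 + 147 = - \frac{177237}{4} + 147 = - \frac{176649}{4}$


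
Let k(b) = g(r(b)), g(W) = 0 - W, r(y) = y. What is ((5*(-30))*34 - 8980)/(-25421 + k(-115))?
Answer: 7040/12653 ≈ 0.55639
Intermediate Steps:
g(W) = -W
k(b) = -b
((5*(-30))*34 - 8980)/(-25421 + k(-115)) = ((5*(-30))*34 - 8980)/(-25421 - 1*(-115)) = (-150*34 - 8980)/(-25421 + 115) = (-5100 - 8980)/(-25306) = -14080*(-1/25306) = 7040/12653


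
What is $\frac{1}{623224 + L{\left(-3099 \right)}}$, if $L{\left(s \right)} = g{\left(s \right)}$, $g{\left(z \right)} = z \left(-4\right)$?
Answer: $\frac{1}{635620} \approx 1.5733 \cdot 10^{-6}$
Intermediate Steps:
$g{\left(z \right)} = - 4 z$
$L{\left(s \right)} = - 4 s$
$\frac{1}{623224 + L{\left(-3099 \right)}} = \frac{1}{623224 - -12396} = \frac{1}{623224 + 12396} = \frac{1}{635620}$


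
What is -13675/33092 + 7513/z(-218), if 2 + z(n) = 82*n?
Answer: -246550923/295809388 ≈ -0.83348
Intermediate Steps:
z(n) = -2 + 82*n
-13675/33092 + 7513/z(-218) = -13675/33092 + 7513/(-2 + 82*(-218)) = -13675*1/33092 + 7513/(-2 - 17876) = -13675/33092 + 7513/(-17878) = -13675/33092 + 7513*(-1/17878) = -13675/33092 - 7513/17878 = -246550923/295809388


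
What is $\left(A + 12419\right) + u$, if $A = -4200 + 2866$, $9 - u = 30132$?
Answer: $-19038$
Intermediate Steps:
$u = -30123$ ($u = 9 - 30132 = -30123$)
$A = -1334$
$\left(A + 12419\right) + u = \left(-1334 + 12419\right) - 30123 = 11085 - 30123 = -19038$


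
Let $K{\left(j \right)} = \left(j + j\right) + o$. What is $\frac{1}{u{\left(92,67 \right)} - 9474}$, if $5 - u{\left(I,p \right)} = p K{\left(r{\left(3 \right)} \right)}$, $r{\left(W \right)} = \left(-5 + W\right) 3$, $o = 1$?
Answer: $- \frac{1}{8732} \approx -0.00011452$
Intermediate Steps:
$r{\left(W \right)} = -15 + 3 W$
$K{\left(j \right)} = 1 + 2 j$ ($K{\left(j \right)} = \left(j + j\right) + 1 = 2 j + 1 = 1 + 2 j$)
$u{\left(I,p \right)} = 5 + 11 p$ ($u{\left(I,p \right)} = 5 - p \left(1 + 2 \left(-15 + 3 \cdot 3\right)\right) = 5 - p \left(1 + 2 \left(-15 + 9\right)\right) = 5 - p \left(1 + 2 \left(-6\right)\right) = 5 - p \left(1 - 12\right) = 5 - p \left(-11\right) = 5 - - 11 p = 5 + 11 p$)
$\frac{1}{u{\left(92,67 \right)} - 9474} = \frac{1}{\left(5 + 11 \cdot 67\right) - 9474} = \frac{1}{\left(5 + 737\right) - 9474} = \frac{1}{742 - 9474} = \frac{1}{-8732} = - \frac{1}{8732}$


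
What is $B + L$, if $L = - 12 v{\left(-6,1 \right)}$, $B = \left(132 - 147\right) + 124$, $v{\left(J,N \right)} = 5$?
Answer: $49$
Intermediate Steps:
$B = 109$ ($B = -15 + 124 = 109$)
$L = -60$ ($L = \left(-12\right) 5 = -60$)
$B + L = 109 - 60 = 49$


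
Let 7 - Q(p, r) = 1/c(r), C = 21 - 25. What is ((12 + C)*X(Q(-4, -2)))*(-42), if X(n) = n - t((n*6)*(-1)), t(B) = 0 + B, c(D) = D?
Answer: -17640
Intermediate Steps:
C = -4
t(B) = B
Q(p, r) = 7 - 1/r
X(n) = 7*n (X(n) = n - n*6*(-1) = n - 6*n*(-1) = n - (-6)*n = n + 6*n = 7*n)
((12 + C)*X(Q(-4, -2)))*(-42) = ((12 - 4)*(7*(7 - 1/(-2))))*(-42) = (8*(7*(7 - 1*(-1/2))))*(-42) = (8*(7*(7 + 1/2)))*(-42) = (8*(7*(15/2)))*(-42) = (8*(105/2))*(-42) = 420*(-42) = -17640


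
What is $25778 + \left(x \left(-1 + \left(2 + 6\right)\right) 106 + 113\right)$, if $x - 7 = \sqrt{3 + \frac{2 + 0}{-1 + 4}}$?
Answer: $31085 + \frac{742 \sqrt{33}}{3} \approx 32506.0$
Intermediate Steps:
$x = 7 + \frac{\sqrt{33}}{3}$ ($x = 7 + \sqrt{3 + \frac{2 + 0}{-1 + 4}} = 7 + \sqrt{3 + \frac{2}{3}} = 7 + \sqrt{\frac{11}{3}} = 7 + \frac{\sqrt{33}}{3} \approx 8.9149$)
$25778 + \left(x \left(-1 + \left(2 + 6\right)\right) 106 + 113\right) = 25778 + \left(\left(7 + \frac{\sqrt{33}}{3}\right) \left(-1 + \left(2 + 6\right)\right) 106 + 113\right) = 25778 + \left(\left(7 + \frac{\sqrt{33}}{3}\right) \left(-1 + 8\right) 106 + 113\right) = 25778 + \left(\left(7 + \frac{\sqrt{33}}{3}\right) 7 \cdot 106 + 113\right) = 25778 + \left(\left(49 + \frac{7 \sqrt{33}}{3}\right) 106 + 113\right) = 25778 + \left(\left(5194 + \frac{742 \sqrt{33}}{3}\right) + 113\right) = 25778 + \left(5307 + \frac{742 \sqrt{33}}{3}\right) = 31085 + \frac{742 \sqrt{33}}{3}$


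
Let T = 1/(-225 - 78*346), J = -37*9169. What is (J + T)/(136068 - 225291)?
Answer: 9232091890/2428025499 ≈ 3.8023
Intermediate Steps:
J = -339253
T = -1/27213 (T = 1/(-225 - 26988) = 1/(-27213) = -1/27213 ≈ -3.6747e-5)
(J + T)/(136068 - 225291) = (-339253 - 1/27213)/(136068 - 225291) = -9232091890/27213/(-89223) = -9232091890/27213*(-1/89223) = 9232091890/2428025499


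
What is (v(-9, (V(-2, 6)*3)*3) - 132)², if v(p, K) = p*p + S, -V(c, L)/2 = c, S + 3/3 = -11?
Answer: 3969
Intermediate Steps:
S = -12 (S = -1 - 11 = -12)
V(c, L) = -2*c
v(p, K) = -12 + p² (v(p, K) = p*p - 12 = p² - 12 = -12 + p²)
(v(-9, (V(-2, 6)*3)*3) - 132)² = ((-12 + (-9)²) - 132)² = ((-12 + 81) - 132)² = (69 - 132)² = (-63)² = 3969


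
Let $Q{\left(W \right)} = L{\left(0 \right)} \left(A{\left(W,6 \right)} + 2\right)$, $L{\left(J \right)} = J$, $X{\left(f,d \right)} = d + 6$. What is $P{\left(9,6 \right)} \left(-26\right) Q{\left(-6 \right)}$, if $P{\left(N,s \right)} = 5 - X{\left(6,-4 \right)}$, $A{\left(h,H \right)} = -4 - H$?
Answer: $0$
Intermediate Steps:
$X{\left(f,d \right)} = 6 + d$
$P{\left(N,s \right)} = 3$ ($P{\left(N,s \right)} = 5 - \left(6 - 4\right) = 5 - 2 = 3$)
$Q{\left(W \right)} = 0$ ($Q{\left(W \right)} = 0 \left(\left(-4 - 6\right) + 2\right) = 0 \left(-10 + 2\right) = 0 \left(-8\right) = 0$)
$P{\left(9,6 \right)} \left(-26\right) Q{\left(-6 \right)} = 3 \left(-26\right) 0 = \left(-78\right) 0 = 0$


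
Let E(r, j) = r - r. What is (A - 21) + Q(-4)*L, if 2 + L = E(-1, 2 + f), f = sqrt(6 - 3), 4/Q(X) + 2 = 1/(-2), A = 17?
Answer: -4/5 ≈ -0.80000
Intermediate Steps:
Q(X) = -8/5 (Q(X) = 4/(-2 + 1/(-2)) = 4/(-2 - 1/2) = 4/(-5/2) = 4*(-2/5) = -8/5)
f = sqrt(3) ≈ 1.7320
E(r, j) = 0
L = -2 (L = -2 + 0 = -2)
(A - 21) + Q(-4)*L = (17 - 21) - 8/5*(-2) = -4 + 16/5 = -4/5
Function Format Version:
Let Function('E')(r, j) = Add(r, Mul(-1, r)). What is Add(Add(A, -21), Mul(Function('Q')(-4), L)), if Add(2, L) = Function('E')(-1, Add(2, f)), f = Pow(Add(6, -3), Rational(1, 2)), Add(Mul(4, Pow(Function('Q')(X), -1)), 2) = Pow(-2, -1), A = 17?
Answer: Rational(-4, 5) ≈ -0.80000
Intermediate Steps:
Function('Q')(X) = Rational(-8, 5) (Function('Q')(X) = Mul(4, Pow(Add(-2, Pow(-2, -1)), -1)) = Mul(4, Pow(Add(-2, Rational(-1, 2)), -1)) = Mul(4, Pow(Rational(-5, 2), -1)) = Mul(4, Rational(-2, 5)) = Rational(-8, 5))
f = Pow(3, Rational(1, 2)) ≈ 1.7320
Function('E')(r, j) = 0
L = -2 (L = Add(-2, 0) = -2)
Add(Add(A, -21), Mul(Function('Q')(-4), L)) = Add(Add(17, -21), Mul(Rational(-8, 5), -2)) = Add(-4, Rational(16, 5)) = Rational(-4, 5)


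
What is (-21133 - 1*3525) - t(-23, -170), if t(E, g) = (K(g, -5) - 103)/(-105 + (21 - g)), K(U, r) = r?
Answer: -1060240/43 ≈ -24657.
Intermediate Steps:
t(E, g) = -108/(-84 - g) (t(E, g) = (-5 - 103)/(-105 + (21 - g)) = -108/(-84 - g))
(-21133 - 1*3525) - t(-23, -170) = (-21133 - 1*3525) - 108/(84 - 170) = (-21133 - 3525) - 108/(-86) = -24658 - 108*(-1)/86 = -24658 - 1*(-54/43) = -24658 + 54/43 = -1060240/43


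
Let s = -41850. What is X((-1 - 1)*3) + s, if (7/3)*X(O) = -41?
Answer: -293073/7 ≈ -41868.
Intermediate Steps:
X(O) = -123/7 (X(O) = (3/7)*(-41) = -123/7)
X((-1 - 1)*3) + s = -123/7 - 41850 = -293073/7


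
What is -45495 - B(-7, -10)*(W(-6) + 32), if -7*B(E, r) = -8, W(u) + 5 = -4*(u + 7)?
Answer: -318649/7 ≈ -45521.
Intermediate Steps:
W(u) = -33 - 4*u (W(u) = -5 - 4*(u + 7) = -5 - 4*(7 + u) = -5 + (-28 - 4*u) = -33 - 4*u)
B(E, r) = 8/7 (B(E, r) = -⅐*(-8) = 8/7)
-45495 - B(-7, -10)*(W(-6) + 32) = -45495 - 8*((-33 - 4*(-6)) + 32)/7 = -45495 - 8*((-33 + 24) + 32)/7 = -45495 - 8*(-9 + 32)/7 = -45495 - 8*23/7 = -45495 - 1*184/7 = -45495 - 184/7 = -318649/7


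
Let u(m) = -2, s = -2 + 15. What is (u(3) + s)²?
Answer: 121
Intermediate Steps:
s = 13
(u(3) + s)² = (-2 + 13)² = 11² = 121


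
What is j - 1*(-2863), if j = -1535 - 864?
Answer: 464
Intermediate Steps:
j = -2399
j - 1*(-2863) = -2399 - 1*(-2863) = -2399 + 2863 = 464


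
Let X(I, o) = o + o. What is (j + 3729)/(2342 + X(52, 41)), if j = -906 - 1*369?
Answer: 409/404 ≈ 1.0124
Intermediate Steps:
j = -1275 (j = -906 - 369 = -1275)
X(I, o) = 2*o
(j + 3729)/(2342 + X(52, 41)) = (-1275 + 3729)/(2342 + 2*41) = 2454/(2342 + 82) = 2454/2424 = 2454*(1/2424) = 409/404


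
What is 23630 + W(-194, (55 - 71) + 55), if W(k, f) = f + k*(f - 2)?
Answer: 16491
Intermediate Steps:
W(k, f) = f + k*(-2 + f)
23630 + W(-194, (55 - 71) + 55) = 23630 + (((55 - 71) + 55) - 2*(-194) + ((55 - 71) + 55)*(-194)) = 23630 + ((-16 + 55) + 388 + (-16 + 55)*(-194)) = 23630 + (39 + 388 + 39*(-194)) = 23630 + (39 + 388 - 7566) = 23630 - 7139 = 16491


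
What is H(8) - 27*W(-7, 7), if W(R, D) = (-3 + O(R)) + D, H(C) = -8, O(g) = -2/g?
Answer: -866/7 ≈ -123.71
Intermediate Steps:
W(R, D) = -3 + D - 2/R (W(R, D) = (-3 - 2/R) + D = -3 + D - 2/R)
H(8) - 27*W(-7, 7) = -8 - 27*(-3 + 7 - 2/(-7)) = -8 - 27*(-3 + 7 - 2*(-⅐)) = -8 - 27*(-3 + 7 + 2/7) = -8 - 27*30/7 = -8 - 810/7 = -866/7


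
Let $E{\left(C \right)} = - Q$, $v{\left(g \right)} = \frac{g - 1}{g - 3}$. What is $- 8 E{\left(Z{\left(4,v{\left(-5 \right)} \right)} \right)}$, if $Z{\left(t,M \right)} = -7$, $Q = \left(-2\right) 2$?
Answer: $-32$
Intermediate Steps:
$Q = -4$
$v{\left(g \right)} = \frac{-1 + g}{-3 + g}$
$E{\left(C \right)} = 4$ ($E{\left(C \right)} = \left(-1\right) \left(-4\right) = 4$)
$- 8 E{\left(Z{\left(4,v{\left(-5 \right)} \right)} \right)} = \left(-8\right) 4 = -32$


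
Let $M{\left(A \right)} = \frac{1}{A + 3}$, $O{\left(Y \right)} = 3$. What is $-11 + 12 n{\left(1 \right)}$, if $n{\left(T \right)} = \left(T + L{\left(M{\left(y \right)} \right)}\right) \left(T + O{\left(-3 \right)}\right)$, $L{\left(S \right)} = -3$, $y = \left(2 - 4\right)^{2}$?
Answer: $-107$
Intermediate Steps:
$y = 4$ ($y = \left(-2\right)^{2} = 4$)
$M{\left(A \right)} = \frac{1}{3 + A}$
$n{\left(T \right)} = \left(-3 + T\right) \left(3 + T\right)$ ($n{\left(T \right)} = \left(T - 3\right) \left(T + 3\right) = \left(-3 + T\right) \left(3 + T\right)$)
$-11 + 12 n{\left(1 \right)} = -11 + 12 \left(-9 + 1^{2}\right) = -11 + 12 \left(-9 + 1\right) = -11 + 12 \left(-8\right) = -11 - 96 = -107$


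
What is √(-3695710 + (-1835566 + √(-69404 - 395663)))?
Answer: √(-5531276 + I*√465067) ≈ 0.15 + 2351.9*I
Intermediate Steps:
√(-3695710 + (-1835566 + √(-69404 - 395663))) = √(-3695710 + (-1835566 + √(-465067))) = √(-3695710 + (-1835566 + I*√465067)) = √(-5531276 + I*√465067)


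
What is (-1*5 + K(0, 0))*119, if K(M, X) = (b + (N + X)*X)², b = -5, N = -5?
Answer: 2380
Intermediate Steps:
K(M, X) = (-5 + X*(-5 + X))² (K(M, X) = (-5 + (-5 + X)*X)² = (-5 + X*(-5 + X))²)
(-1*5 + K(0, 0))*119 = (-1*5 + (5 - 1*0² + 5*0)²)*119 = (-5 + (5 - 1*0 + 0)²)*119 = (-5 + (5 + 0 + 0)²)*119 = (-5 + 5²)*119 = (-5 + 25)*119 = 20*119 = 2380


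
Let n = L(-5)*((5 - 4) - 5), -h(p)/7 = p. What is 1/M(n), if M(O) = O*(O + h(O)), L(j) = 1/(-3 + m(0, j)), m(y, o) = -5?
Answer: -2/3 ≈ -0.66667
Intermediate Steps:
h(p) = -7*p
L(j) = -1/8 (L(j) = 1/(-3 - 5) = 1/(-8) = -1/8)
n = 1/2 (n = -((5 - 4) - 5)/8 = -(1 - 5)/8 = -1/8*(-4) = 1/2 ≈ 0.50000)
M(O) = -6*O**2 (M(O) = O*(O - 7*O) = O*(-6*O) = -6*O**2)
1/M(n) = 1/(-6*(1/2)**2) = 1/(-6*1/4) = 1/(-3/2) = -2/3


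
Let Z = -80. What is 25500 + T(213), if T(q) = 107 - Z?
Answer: 25687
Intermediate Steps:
T(q) = 187 (T(q) = 107 - 1*(-80) = 107 + 80 = 187)
25500 + T(213) = 25500 + 187 = 25687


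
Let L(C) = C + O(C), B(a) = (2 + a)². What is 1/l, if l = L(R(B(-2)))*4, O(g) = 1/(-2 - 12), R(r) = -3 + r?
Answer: -7/86 ≈ -0.081395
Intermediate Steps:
O(g) = -1/14 (O(g) = 1/(-14) = -1/14)
L(C) = -1/14 + C (L(C) = C - 1/14 = -1/14 + C)
l = -86/7 (l = (-1/14 + (-3 + (2 - 2)²))*4 = (-1/14 + (-3 + 0²))*4 = (-1/14 + (-3 + 0))*4 = (-1/14 - 3)*4 = -43/14*4 = -86/7 ≈ -12.286)
1/l = 1/(-86/7) = -7/86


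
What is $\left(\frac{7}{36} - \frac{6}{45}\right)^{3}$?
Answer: $\frac{1331}{5832000} \approx 0.00022822$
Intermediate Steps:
$\left(\frac{7}{36} - \frac{6}{45}\right)^{3} = \left(7 \cdot \frac{1}{36} - \frac{2}{15}\right)^{3} = \left(\frac{7}{36} - \frac{2}{15}\right)^{3} = \left(\frac{11}{180}\right)^{3} = \frac{1331}{5832000}$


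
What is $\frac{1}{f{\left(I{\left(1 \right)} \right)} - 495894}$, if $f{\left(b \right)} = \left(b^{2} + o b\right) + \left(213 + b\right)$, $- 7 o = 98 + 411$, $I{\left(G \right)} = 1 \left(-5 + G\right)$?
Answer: $- \frac{7}{3467647} \approx -2.0187 \cdot 10^{-6}$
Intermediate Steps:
$I{\left(G \right)} = -5 + G$
$o = - \frac{509}{7}$ ($o = - \frac{98 + 411}{7} = \left(- \frac{1}{7}\right) 509 = - \frac{509}{7} \approx -72.714$)
$f{\left(b \right)} = 213 + b^{2} - \frac{502 b}{7}$ ($f{\left(b \right)} = \left(b^{2} - \frac{509 b}{7}\right) + \left(213 + b\right) = 213 + b^{2} - \frac{502 b}{7}$)
$\frac{1}{f{\left(I{\left(1 \right)} \right)} - 495894} = \frac{1}{\left(213 + \left(-5 + 1\right)^{2} - \frac{502 \left(-5 + 1\right)}{7}\right) - 495894} = \frac{1}{\left(213 + \left(-4\right)^{2} - - \frac{2008}{7}\right) - 495894} = \frac{1}{\left(213 + 16 + \frac{2008}{7}\right) - 495894} = \frac{1}{\frac{3611}{7} - 495894} = \frac{1}{- \frac{3467647}{7}} = - \frac{7}{3467647}$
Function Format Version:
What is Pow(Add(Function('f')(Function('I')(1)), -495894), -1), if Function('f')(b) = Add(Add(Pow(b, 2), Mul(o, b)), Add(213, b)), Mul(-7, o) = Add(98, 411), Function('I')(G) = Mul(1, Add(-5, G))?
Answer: Rational(-7, 3467647) ≈ -2.0187e-6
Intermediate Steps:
Function('I')(G) = Add(-5, G)
o = Rational(-509, 7) (o = Mul(Rational(-1, 7), Add(98, 411)) = Mul(Rational(-1, 7), 509) = Rational(-509, 7) ≈ -72.714)
Function('f')(b) = Add(213, Pow(b, 2), Mul(Rational(-502, 7), b)) (Function('f')(b) = Add(Add(Pow(b, 2), Mul(Rational(-509, 7), b)), Add(213, b)) = Add(213, Pow(b, 2), Mul(Rational(-502, 7), b)))
Pow(Add(Function('f')(Function('I')(1)), -495894), -1) = Pow(Add(Add(213, Pow(Add(-5, 1), 2), Mul(Rational(-502, 7), Add(-5, 1))), -495894), -1) = Pow(Add(Add(213, Pow(-4, 2), Mul(Rational(-502, 7), -4)), -495894), -1) = Pow(Add(Add(213, 16, Rational(2008, 7)), -495894), -1) = Pow(Add(Rational(3611, 7), -495894), -1) = Pow(Rational(-3467647, 7), -1) = Rational(-7, 3467647)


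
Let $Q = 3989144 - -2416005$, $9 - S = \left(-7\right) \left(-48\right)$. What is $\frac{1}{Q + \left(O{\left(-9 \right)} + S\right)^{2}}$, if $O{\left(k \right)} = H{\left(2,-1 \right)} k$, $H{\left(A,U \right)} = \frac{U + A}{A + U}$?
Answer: $\frac{1}{6518045} \approx 1.5342 \cdot 10^{-7}$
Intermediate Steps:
$H{\left(A,U \right)} = 1$ ($H{\left(A,U \right)} = \frac{A + U}{A + U} = 1$)
$S = -327$ ($S = 9 - \left(-7\right) \left(-48\right) = 9 - 336 = -327$)
$Q = 6405149$ ($Q = 3989144 + 2416005 = 6405149$)
$O{\left(k \right)} = k$ ($O{\left(k \right)} = 1 k = k$)
$\frac{1}{Q + \left(O{\left(-9 \right)} + S\right)^{2}} = \frac{1}{6405149 + \left(-9 - 327\right)^{2}} = \frac{1}{6405149 + \left(-336\right)^{2}} = \frac{1}{6405149 + 112896} = \frac{1}{6518045}$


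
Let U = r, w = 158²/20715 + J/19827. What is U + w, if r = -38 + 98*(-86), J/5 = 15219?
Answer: -386116996553/45635145 ≈ -8461.0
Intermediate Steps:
J = 76095 (J = 5*15219 = 76095)
w = 230141017/45635145 (w = 158²/20715 + 76095/19827 = 24964*(1/20715) + 76095*(1/19827) = 24964/20715 + 8455/2203 = 230141017/45635145 ≈ 5.0431)
r = -8466 (r = -38 - 8428 = -8466)
U = -8466
U + w = -8466 + 230141017/45635145 = -386116996553/45635145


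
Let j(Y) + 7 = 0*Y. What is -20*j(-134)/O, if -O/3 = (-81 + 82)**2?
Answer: -140/3 ≈ -46.667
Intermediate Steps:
j(Y) = -7 (j(Y) = -7 + 0*Y = -7 + 0 = -7)
O = -3 (O = -3*(-81 + 82)**2 = -3*1**2 = -3*1 = -3)
-20*j(-134)/O = -(-140)/(-3) = -(-140)*(-1)/3 = -20*7/3 = -140/3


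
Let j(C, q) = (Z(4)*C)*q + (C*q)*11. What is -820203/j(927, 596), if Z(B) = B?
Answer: -273401/2762460 ≈ -0.098970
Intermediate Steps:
j(C, q) = 15*C*q (j(C, q) = (4*C)*q + (C*q)*11 = 4*C*q + 11*C*q = 15*C*q)
-820203/j(927, 596) = -820203/(15*927*596) = -820203/8287380 = -820203*1/8287380 = -273401/2762460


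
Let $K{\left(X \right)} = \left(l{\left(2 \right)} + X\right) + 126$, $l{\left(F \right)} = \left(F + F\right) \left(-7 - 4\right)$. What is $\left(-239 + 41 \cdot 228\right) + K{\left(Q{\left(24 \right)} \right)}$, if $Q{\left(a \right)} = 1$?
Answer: $9192$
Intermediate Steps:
$l{\left(F \right)} = - 22 F$ ($l{\left(F \right)} = 2 F \left(-11\right) = - 22 F$)
$K{\left(X \right)} = 82 + X$ ($K{\left(X \right)} = \left(\left(-22\right) 2 + X\right) + 126 = \left(-44 + X\right) + 126 = 82 + X$)
$\left(-239 + 41 \cdot 228\right) + K{\left(Q{\left(24 \right)} \right)} = \left(-239 + 41 \cdot 228\right) + \left(82 + 1\right) = \left(-239 + 9348\right) + 83 = 9109 + 83 = 9192$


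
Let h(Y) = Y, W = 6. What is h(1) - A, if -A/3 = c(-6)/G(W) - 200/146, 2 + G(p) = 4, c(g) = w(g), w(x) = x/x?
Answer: -235/146 ≈ -1.6096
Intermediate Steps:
w(x) = 1
c(g) = 1
G(p) = 2 (G(p) = -2 + 4 = 2)
A = 381/146 (A = -3*(1/2 - 200/146) = -3*(1*(1/2) - 200*1/146) = -3*(1/2 - 100/73) = -3*(-127/146) = 381/146 ≈ 2.6096)
h(1) - A = 1 - 1*381/146 = 1 - 381/146 = -235/146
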